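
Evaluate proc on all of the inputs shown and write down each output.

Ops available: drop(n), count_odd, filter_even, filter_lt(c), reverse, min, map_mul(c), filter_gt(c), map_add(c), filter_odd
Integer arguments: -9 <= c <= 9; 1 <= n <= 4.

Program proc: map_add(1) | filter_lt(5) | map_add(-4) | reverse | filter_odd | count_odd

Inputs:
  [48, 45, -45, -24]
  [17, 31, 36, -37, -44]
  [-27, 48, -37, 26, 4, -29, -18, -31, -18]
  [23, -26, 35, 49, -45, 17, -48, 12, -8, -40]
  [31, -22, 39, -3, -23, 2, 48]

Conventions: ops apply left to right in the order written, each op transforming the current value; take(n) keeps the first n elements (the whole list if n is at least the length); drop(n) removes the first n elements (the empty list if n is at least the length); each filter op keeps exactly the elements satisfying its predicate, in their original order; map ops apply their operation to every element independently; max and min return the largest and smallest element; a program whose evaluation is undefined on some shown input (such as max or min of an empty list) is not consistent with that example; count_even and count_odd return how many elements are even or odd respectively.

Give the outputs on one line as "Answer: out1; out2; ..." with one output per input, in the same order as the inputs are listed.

1; 1; 2; 4; 2

Execution, op by op:
  [48, 45, -45, -24] -> [49, 46, -44, -23] -> [-44, -23] -> [-48, -27] -> [-27, -48] -> [-27] -> 1
  [17, 31, 36, -37, -44] -> [18, 32, 37, -36, -43] -> [-36, -43] -> [-40, -47] -> [-47, -40] -> [-47] -> 1
  [-27, 48, -37, 26, 4, -29, -18, -31, -18] -> [-26, 49, -36, 27, 5, -28, -17, -30, -17] -> [-26, -36, -28, -17, -30, -17] -> [-30, -40, -32, -21, -34, -21] -> [-21, -34, -21, -32, -40, -30] -> [-21, -21] -> 2
  [23, -26, 35, 49, -45, 17, -48, 12, -8, -40] -> [24, -25, 36, 50, -44, 18, -47, 13, -7, -39] -> [-25, -44, -47, -7, -39] -> [-29, -48, -51, -11, -43] -> [-43, -11, -51, -48, -29] -> [-43, -11, -51, -29] -> 4
  [31, -22, 39, -3, -23, 2, 48] -> [32, -21, 40, -2, -22, 3, 49] -> [-21, -2, -22, 3] -> [-25, -6, -26, -1] -> [-1, -26, -6, -25] -> [-1, -25] -> 2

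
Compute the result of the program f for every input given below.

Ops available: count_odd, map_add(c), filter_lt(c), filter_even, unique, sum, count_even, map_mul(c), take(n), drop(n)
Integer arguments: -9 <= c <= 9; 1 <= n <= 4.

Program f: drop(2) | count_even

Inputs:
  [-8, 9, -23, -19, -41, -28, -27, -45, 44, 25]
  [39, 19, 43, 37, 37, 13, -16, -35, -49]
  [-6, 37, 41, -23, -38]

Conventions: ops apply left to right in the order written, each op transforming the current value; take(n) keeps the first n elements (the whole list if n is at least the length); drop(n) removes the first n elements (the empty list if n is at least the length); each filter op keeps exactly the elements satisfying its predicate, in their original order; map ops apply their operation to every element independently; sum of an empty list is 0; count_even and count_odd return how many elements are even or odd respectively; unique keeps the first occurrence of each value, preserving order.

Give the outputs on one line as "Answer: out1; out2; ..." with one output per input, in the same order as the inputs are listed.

2; 1; 1

Execution, op by op:
  [-8, 9, -23, -19, -41, -28, -27, -45, 44, 25] -> [-23, -19, -41, -28, -27, -45, 44, 25] -> 2
  [39, 19, 43, 37, 37, 13, -16, -35, -49] -> [43, 37, 37, 13, -16, -35, -49] -> 1
  [-6, 37, 41, -23, -38] -> [41, -23, -38] -> 1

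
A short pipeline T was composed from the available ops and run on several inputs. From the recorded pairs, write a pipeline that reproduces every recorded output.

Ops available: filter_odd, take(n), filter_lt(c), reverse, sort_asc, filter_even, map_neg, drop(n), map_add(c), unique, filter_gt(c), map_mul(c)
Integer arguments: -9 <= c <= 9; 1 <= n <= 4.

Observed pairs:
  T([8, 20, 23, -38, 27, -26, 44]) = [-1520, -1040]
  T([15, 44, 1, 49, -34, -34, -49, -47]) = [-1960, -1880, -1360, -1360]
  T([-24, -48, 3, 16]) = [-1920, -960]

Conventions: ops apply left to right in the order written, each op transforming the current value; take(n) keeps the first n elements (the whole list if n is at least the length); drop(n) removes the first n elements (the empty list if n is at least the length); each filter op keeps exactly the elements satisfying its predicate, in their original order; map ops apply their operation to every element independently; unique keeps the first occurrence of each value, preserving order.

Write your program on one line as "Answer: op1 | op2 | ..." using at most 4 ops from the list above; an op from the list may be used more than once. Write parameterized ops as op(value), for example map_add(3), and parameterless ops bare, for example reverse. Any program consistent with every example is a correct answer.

filter_lt(0) | map_mul(-5) | map_mul(-8) | sort_asc

Check, running the answer program on each example:
  [8, 20, 23, -38, 27, -26, 44] -> [-38, -26] -> [190, 130] -> [-1520, -1040] -> [-1520, -1040]
  [15, 44, 1, 49, -34, -34, -49, -47] -> [-34, -34, -49, -47] -> [170, 170, 245, 235] -> [-1360, -1360, -1960, -1880] -> [-1960, -1880, -1360, -1360]
  [-24, -48, 3, 16] -> [-24, -48] -> [120, 240] -> [-960, -1920] -> [-1920, -960]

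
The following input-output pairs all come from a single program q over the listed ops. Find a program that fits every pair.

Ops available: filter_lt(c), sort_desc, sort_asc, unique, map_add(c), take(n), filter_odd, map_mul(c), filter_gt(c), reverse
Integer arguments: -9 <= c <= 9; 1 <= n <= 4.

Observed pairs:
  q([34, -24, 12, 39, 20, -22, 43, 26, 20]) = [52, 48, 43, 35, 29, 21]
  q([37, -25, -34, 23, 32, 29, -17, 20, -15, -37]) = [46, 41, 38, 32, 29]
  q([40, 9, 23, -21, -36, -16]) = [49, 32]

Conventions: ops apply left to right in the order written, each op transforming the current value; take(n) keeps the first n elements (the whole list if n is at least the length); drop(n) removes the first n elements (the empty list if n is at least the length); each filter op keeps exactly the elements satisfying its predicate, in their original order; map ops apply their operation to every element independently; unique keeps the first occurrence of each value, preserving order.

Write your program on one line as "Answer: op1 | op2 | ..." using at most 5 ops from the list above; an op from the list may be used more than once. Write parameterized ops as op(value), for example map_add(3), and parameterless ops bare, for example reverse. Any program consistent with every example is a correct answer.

sort_asc | filter_gt(9) | unique | map_add(9) | sort_desc

Check, running the answer program on each example:
  [34, -24, 12, 39, 20, -22, 43, 26, 20] -> [-24, -22, 12, 20, 20, 26, 34, 39, 43] -> [12, 20, 20, 26, 34, 39, 43] -> [12, 20, 26, 34, 39, 43] -> [21, 29, 35, 43, 48, 52] -> [52, 48, 43, 35, 29, 21]
  [37, -25, -34, 23, 32, 29, -17, 20, -15, -37] -> [-37, -34, -25, -17, -15, 20, 23, 29, 32, 37] -> [20, 23, 29, 32, 37] -> [20, 23, 29, 32, 37] -> [29, 32, 38, 41, 46] -> [46, 41, 38, 32, 29]
  [40, 9, 23, -21, -36, -16] -> [-36, -21, -16, 9, 23, 40] -> [23, 40] -> [23, 40] -> [32, 49] -> [49, 32]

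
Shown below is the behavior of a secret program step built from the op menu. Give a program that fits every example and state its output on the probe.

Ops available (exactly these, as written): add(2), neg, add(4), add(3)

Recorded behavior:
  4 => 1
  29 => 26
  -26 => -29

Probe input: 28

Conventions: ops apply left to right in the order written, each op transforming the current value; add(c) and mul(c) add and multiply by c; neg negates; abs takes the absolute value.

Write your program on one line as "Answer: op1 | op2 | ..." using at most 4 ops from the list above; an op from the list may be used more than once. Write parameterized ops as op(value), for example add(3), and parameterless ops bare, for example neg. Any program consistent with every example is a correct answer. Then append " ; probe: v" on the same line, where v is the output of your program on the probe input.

neg | add(3) | neg ; probe: 25

Check, running the answer program on each example:
  4 -> -4 -> -1 -> 1
  29 -> -29 -> -26 -> 26
  -26 -> 26 -> 29 -> -29
  probe: 28 -> -28 -> -25 -> 25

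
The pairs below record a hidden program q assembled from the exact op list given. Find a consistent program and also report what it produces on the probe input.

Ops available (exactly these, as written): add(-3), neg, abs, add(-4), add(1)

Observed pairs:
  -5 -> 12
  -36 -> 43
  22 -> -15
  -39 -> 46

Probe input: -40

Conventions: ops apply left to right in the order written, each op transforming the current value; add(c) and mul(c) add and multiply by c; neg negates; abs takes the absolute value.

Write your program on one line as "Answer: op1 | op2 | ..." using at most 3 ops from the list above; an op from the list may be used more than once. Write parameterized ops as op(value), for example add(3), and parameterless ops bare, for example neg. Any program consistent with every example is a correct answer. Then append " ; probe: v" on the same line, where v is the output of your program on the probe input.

add(-3) | add(-4) | neg ; probe: 47

Check, running the answer program on each example:
  -5 -> -8 -> -12 -> 12
  -36 -> -39 -> -43 -> 43
  22 -> 19 -> 15 -> -15
  -39 -> -42 -> -46 -> 46
  probe: -40 -> -43 -> -47 -> 47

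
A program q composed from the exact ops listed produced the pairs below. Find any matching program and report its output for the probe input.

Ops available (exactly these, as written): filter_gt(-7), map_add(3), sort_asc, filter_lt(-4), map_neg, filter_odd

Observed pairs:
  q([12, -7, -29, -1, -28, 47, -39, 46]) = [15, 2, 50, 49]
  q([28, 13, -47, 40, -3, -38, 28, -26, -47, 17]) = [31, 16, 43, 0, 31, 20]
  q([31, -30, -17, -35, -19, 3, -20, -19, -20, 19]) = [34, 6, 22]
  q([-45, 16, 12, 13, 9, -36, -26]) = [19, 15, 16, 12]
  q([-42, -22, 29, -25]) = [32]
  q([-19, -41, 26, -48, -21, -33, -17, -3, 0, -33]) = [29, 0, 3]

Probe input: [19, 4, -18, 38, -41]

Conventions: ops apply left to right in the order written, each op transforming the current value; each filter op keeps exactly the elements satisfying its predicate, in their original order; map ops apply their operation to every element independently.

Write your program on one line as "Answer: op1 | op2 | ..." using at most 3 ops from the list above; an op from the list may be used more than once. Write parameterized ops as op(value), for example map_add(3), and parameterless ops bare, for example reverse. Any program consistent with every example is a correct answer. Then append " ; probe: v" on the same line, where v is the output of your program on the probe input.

filter_gt(-7) | map_add(3) ; probe: [22, 7, 41]

Check, running the answer program on each example:
  [12, -7, -29, -1, -28, 47, -39, 46] -> [12, -1, 47, 46] -> [15, 2, 50, 49]
  [28, 13, -47, 40, -3, -38, 28, -26, -47, 17] -> [28, 13, 40, -3, 28, 17] -> [31, 16, 43, 0, 31, 20]
  [31, -30, -17, -35, -19, 3, -20, -19, -20, 19] -> [31, 3, 19] -> [34, 6, 22]
  [-45, 16, 12, 13, 9, -36, -26] -> [16, 12, 13, 9] -> [19, 15, 16, 12]
  [-42, -22, 29, -25] -> [29] -> [32]
  [-19, -41, 26, -48, -21, -33, -17, -3, 0, -33] -> [26, -3, 0] -> [29, 0, 3]
  probe: [19, 4, -18, 38, -41] -> [19, 4, 38] -> [22, 7, 41]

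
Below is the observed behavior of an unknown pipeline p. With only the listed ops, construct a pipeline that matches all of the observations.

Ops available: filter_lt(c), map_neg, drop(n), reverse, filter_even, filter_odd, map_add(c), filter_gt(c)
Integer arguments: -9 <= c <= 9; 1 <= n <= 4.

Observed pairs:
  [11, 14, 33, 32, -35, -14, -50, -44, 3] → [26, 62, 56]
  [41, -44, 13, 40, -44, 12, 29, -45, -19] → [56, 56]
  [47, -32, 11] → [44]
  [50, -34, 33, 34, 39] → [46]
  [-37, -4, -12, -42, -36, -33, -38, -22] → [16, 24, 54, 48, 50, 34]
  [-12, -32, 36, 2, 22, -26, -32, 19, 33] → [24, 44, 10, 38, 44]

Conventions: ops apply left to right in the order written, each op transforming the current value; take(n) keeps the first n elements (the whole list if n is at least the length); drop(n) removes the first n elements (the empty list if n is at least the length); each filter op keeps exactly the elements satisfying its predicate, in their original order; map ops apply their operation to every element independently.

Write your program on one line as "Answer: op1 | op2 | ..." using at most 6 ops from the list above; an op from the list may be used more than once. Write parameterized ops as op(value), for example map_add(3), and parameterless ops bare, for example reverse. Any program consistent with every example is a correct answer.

map_neg | filter_even | filter_gt(-9) | map_add(4) | map_add(8)

Check, running the answer program on each example:
  [11, 14, 33, 32, -35, -14, -50, -44, 3] -> [-11, -14, -33, -32, 35, 14, 50, 44, -3] -> [-14, -32, 14, 50, 44] -> [14, 50, 44] -> [18, 54, 48] -> [26, 62, 56]
  [41, -44, 13, 40, -44, 12, 29, -45, -19] -> [-41, 44, -13, -40, 44, -12, -29, 45, 19] -> [44, -40, 44, -12] -> [44, 44] -> [48, 48] -> [56, 56]
  [47, -32, 11] -> [-47, 32, -11] -> [32] -> [32] -> [36] -> [44]
  [50, -34, 33, 34, 39] -> [-50, 34, -33, -34, -39] -> [-50, 34, -34] -> [34] -> [38] -> [46]
  [-37, -4, -12, -42, -36, -33, -38, -22] -> [37, 4, 12, 42, 36, 33, 38, 22] -> [4, 12, 42, 36, 38, 22] -> [4, 12, 42, 36, 38, 22] -> [8, 16, 46, 40, 42, 26] -> [16, 24, 54, 48, 50, 34]
  [-12, -32, 36, 2, 22, -26, -32, 19, 33] -> [12, 32, -36, -2, -22, 26, 32, -19, -33] -> [12, 32, -36, -2, -22, 26, 32] -> [12, 32, -2, 26, 32] -> [16, 36, 2, 30, 36] -> [24, 44, 10, 38, 44]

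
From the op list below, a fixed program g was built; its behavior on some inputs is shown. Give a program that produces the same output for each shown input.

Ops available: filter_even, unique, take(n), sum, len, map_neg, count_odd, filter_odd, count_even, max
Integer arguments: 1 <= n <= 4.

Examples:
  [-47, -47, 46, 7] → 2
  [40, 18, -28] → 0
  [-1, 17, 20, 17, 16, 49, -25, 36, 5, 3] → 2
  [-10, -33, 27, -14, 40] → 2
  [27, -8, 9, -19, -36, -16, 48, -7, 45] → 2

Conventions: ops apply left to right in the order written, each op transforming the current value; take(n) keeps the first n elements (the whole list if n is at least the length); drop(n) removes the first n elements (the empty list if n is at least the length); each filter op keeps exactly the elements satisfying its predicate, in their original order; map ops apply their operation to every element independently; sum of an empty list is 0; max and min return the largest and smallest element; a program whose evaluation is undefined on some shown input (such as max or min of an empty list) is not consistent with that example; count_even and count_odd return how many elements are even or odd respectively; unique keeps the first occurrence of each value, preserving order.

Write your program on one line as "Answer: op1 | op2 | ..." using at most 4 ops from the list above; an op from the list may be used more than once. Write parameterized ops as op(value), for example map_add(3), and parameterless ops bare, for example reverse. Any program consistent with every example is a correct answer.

unique | take(3) | count_odd

Check, running the answer program on each example:
  [-47, -47, 46, 7] -> [-47, 46, 7] -> [-47, 46, 7] -> 2
  [40, 18, -28] -> [40, 18, -28] -> [40, 18, -28] -> 0
  [-1, 17, 20, 17, 16, 49, -25, 36, 5, 3] -> [-1, 17, 20, 16, 49, -25, 36, 5, 3] -> [-1, 17, 20] -> 2
  [-10, -33, 27, -14, 40] -> [-10, -33, 27, -14, 40] -> [-10, -33, 27] -> 2
  [27, -8, 9, -19, -36, -16, 48, -7, 45] -> [27, -8, 9, -19, -36, -16, 48, -7, 45] -> [27, -8, 9] -> 2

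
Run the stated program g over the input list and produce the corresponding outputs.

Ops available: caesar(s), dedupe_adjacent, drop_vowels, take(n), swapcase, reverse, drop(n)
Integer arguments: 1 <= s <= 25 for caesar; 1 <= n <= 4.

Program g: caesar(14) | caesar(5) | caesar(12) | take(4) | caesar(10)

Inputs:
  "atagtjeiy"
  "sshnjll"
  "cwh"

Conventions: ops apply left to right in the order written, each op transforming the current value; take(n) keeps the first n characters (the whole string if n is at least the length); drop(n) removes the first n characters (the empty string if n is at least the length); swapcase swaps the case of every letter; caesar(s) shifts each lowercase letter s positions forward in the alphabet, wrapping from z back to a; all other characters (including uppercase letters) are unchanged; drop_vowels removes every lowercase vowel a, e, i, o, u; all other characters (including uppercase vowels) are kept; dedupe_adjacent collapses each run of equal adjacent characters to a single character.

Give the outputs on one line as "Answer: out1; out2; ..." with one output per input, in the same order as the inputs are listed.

Execution, op by op:
  "atagtjeiy" -> "ohouhxswm" -> "tmtzmcxbr" -> "fyflyojnd" -> "fyfl" -> "pipv"
  "sshnjll" -> "ggvbxzz" -> "llagcee" -> "xxmsoqq" -> "xxms" -> "hhwc"
  "cwh" -> "qkv" -> "vpa" -> "hbm" -> "hbm" -> "rlw"

"pipv"; "hhwc"; "rlw"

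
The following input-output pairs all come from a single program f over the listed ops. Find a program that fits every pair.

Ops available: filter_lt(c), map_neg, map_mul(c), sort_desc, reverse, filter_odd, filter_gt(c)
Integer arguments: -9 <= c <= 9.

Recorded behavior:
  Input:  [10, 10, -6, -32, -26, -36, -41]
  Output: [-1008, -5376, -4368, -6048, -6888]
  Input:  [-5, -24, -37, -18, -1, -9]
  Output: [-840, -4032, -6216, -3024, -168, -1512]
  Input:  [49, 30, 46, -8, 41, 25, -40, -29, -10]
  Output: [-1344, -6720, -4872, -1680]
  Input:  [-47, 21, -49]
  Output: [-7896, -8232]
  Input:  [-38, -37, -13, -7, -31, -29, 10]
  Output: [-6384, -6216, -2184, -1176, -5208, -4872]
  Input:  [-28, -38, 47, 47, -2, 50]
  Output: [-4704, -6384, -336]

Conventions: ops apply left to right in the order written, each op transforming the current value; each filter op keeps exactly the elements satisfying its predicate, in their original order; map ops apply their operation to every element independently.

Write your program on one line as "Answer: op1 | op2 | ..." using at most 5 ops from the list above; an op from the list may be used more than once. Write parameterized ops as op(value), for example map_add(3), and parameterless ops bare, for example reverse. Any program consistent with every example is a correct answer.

map_mul(-7) | map_mul(4) | map_neg | map_mul(6) | filter_lt(4)

Check, running the answer program on each example:
  [10, 10, -6, -32, -26, -36, -41] -> [-70, -70, 42, 224, 182, 252, 287] -> [-280, -280, 168, 896, 728, 1008, 1148] -> [280, 280, -168, -896, -728, -1008, -1148] -> [1680, 1680, -1008, -5376, -4368, -6048, -6888] -> [-1008, -5376, -4368, -6048, -6888]
  [-5, -24, -37, -18, -1, -9] -> [35, 168, 259, 126, 7, 63] -> [140, 672, 1036, 504, 28, 252] -> [-140, -672, -1036, -504, -28, -252] -> [-840, -4032, -6216, -3024, -168, -1512] -> [-840, -4032, -6216, -3024, -168, -1512]
  [49, 30, 46, -8, 41, 25, -40, -29, -10] -> [-343, -210, -322, 56, -287, -175, 280, 203, 70] -> [-1372, -840, -1288, 224, -1148, -700, 1120, 812, 280] -> [1372, 840, 1288, -224, 1148, 700, -1120, -812, -280] -> [8232, 5040, 7728, -1344, 6888, 4200, -6720, -4872, -1680] -> [-1344, -6720, -4872, -1680]
  [-47, 21, -49] -> [329, -147, 343] -> [1316, -588, 1372] -> [-1316, 588, -1372] -> [-7896, 3528, -8232] -> [-7896, -8232]
  [-38, -37, -13, -7, -31, -29, 10] -> [266, 259, 91, 49, 217, 203, -70] -> [1064, 1036, 364, 196, 868, 812, -280] -> [-1064, -1036, -364, -196, -868, -812, 280] -> [-6384, -6216, -2184, -1176, -5208, -4872, 1680] -> [-6384, -6216, -2184, -1176, -5208, -4872]
  [-28, -38, 47, 47, -2, 50] -> [196, 266, -329, -329, 14, -350] -> [784, 1064, -1316, -1316, 56, -1400] -> [-784, -1064, 1316, 1316, -56, 1400] -> [-4704, -6384, 7896, 7896, -336, 8400] -> [-4704, -6384, -336]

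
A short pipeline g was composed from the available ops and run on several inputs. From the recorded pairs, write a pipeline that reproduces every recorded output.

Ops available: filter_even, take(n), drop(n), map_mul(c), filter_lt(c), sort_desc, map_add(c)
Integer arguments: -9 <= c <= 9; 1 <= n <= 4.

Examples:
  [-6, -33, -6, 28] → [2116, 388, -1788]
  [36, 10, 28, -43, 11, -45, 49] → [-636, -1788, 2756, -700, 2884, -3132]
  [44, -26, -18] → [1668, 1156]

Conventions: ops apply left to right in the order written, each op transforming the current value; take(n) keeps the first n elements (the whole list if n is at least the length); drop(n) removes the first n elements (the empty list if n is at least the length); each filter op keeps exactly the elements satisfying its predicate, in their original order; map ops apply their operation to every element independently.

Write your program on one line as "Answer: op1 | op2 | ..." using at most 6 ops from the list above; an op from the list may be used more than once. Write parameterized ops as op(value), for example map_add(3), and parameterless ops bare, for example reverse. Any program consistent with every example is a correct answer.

drop(1) | map_mul(-8) | map_mul(4) | map_add(2) | map_mul(2)

Check, running the answer program on each example:
  [-6, -33, -6, 28] -> [-33, -6, 28] -> [264, 48, -224] -> [1056, 192, -896] -> [1058, 194, -894] -> [2116, 388, -1788]
  [36, 10, 28, -43, 11, -45, 49] -> [10, 28, -43, 11, -45, 49] -> [-80, -224, 344, -88, 360, -392] -> [-320, -896, 1376, -352, 1440, -1568] -> [-318, -894, 1378, -350, 1442, -1566] -> [-636, -1788, 2756, -700, 2884, -3132]
  [44, -26, -18] -> [-26, -18] -> [208, 144] -> [832, 576] -> [834, 578] -> [1668, 1156]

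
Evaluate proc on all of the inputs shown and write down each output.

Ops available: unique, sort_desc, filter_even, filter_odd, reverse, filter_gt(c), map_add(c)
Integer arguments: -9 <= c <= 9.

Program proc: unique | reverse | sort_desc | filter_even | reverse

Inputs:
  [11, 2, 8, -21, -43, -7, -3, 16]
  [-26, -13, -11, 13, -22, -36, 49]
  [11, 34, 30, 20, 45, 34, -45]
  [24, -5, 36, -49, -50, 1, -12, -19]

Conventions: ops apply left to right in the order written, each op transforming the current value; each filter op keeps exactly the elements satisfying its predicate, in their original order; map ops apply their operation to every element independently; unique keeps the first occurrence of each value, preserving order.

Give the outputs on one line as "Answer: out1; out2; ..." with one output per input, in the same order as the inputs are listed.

Execution, op by op:
  [11, 2, 8, -21, -43, -7, -3, 16] -> [11, 2, 8, -21, -43, -7, -3, 16] -> [16, -3, -7, -43, -21, 8, 2, 11] -> [16, 11, 8, 2, -3, -7, -21, -43] -> [16, 8, 2] -> [2, 8, 16]
  [-26, -13, -11, 13, -22, -36, 49] -> [-26, -13, -11, 13, -22, -36, 49] -> [49, -36, -22, 13, -11, -13, -26] -> [49, 13, -11, -13, -22, -26, -36] -> [-22, -26, -36] -> [-36, -26, -22]
  [11, 34, 30, 20, 45, 34, -45] -> [11, 34, 30, 20, 45, -45] -> [-45, 45, 20, 30, 34, 11] -> [45, 34, 30, 20, 11, -45] -> [34, 30, 20] -> [20, 30, 34]
  [24, -5, 36, -49, -50, 1, -12, -19] -> [24, -5, 36, -49, -50, 1, -12, -19] -> [-19, -12, 1, -50, -49, 36, -5, 24] -> [36, 24, 1, -5, -12, -19, -49, -50] -> [36, 24, -12, -50] -> [-50, -12, 24, 36]

[2, 8, 16]; [-36, -26, -22]; [20, 30, 34]; [-50, -12, 24, 36]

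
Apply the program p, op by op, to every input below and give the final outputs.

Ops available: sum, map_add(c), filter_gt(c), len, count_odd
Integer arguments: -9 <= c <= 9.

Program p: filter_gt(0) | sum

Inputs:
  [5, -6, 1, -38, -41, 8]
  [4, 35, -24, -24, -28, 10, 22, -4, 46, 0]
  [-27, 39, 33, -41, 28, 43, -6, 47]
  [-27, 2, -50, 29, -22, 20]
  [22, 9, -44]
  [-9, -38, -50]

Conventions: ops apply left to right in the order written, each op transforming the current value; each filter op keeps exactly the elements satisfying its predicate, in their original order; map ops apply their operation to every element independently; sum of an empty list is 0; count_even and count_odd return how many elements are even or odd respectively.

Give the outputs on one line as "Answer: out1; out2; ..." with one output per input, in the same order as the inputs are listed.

14; 117; 190; 51; 31; 0

Execution, op by op:
  [5, -6, 1, -38, -41, 8] -> [5, 1, 8] -> 14
  [4, 35, -24, -24, -28, 10, 22, -4, 46, 0] -> [4, 35, 10, 22, 46] -> 117
  [-27, 39, 33, -41, 28, 43, -6, 47] -> [39, 33, 28, 43, 47] -> 190
  [-27, 2, -50, 29, -22, 20] -> [2, 29, 20] -> 51
  [22, 9, -44] -> [22, 9] -> 31
  [-9, -38, -50] -> [] -> 0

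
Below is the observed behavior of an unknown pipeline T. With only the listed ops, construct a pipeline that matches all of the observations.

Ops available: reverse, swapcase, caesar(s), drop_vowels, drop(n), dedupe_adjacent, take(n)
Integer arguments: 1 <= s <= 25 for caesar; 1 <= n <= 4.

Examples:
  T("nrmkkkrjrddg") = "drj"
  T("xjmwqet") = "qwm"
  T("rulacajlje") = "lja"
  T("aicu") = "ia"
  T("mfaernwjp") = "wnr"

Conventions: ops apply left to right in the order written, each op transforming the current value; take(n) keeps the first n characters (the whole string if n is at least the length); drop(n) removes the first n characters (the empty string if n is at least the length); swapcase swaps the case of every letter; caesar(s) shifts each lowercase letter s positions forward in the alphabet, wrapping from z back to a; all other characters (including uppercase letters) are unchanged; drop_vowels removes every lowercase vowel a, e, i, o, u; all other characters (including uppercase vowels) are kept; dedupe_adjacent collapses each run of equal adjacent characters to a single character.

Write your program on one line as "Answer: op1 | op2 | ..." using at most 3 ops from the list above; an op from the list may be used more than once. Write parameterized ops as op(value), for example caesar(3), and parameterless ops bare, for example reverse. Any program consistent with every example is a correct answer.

reverse | drop(2) | take(3)

Check, running the answer program on each example:
  "nrmkkkrjrddg" -> "gddrjrkkkmrn" -> "drjrkkkmrn" -> "drj"
  "xjmwqet" -> "teqwmjx" -> "qwmjx" -> "qwm"
  "rulacajlje" -> "ejljacalur" -> "ljacalur" -> "lja"
  "aicu" -> "ucia" -> "ia" -> "ia"
  "mfaernwjp" -> "pjwnreafm" -> "wnreafm" -> "wnr"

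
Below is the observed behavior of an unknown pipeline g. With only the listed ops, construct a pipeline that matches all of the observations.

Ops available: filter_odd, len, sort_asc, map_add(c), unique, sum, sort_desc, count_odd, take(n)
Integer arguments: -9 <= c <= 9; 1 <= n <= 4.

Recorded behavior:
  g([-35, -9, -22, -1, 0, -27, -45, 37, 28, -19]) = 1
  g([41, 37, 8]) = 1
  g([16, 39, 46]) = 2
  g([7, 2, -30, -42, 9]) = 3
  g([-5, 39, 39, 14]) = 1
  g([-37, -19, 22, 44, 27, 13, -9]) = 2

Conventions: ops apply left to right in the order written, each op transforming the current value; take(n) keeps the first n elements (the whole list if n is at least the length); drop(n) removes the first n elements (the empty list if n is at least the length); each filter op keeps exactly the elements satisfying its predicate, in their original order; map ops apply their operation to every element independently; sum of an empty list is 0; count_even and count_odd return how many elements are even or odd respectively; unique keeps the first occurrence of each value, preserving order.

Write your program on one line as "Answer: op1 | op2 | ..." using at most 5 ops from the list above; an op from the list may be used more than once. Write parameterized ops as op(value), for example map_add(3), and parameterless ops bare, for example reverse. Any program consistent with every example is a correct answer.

take(4) | map_add(5) | filter_odd | sort_asc | count_odd

Check, running the answer program on each example:
  [-35, -9, -22, -1, 0, -27, -45, 37, 28, -19] -> [-35, -9, -22, -1] -> [-30, -4, -17, 4] -> [-17] -> [-17] -> 1
  [41, 37, 8] -> [41, 37, 8] -> [46, 42, 13] -> [13] -> [13] -> 1
  [16, 39, 46] -> [16, 39, 46] -> [21, 44, 51] -> [21, 51] -> [21, 51] -> 2
  [7, 2, -30, -42, 9] -> [7, 2, -30, -42] -> [12, 7, -25, -37] -> [7, -25, -37] -> [-37, -25, 7] -> 3
  [-5, 39, 39, 14] -> [-5, 39, 39, 14] -> [0, 44, 44, 19] -> [19] -> [19] -> 1
  [-37, -19, 22, 44, 27, 13, -9] -> [-37, -19, 22, 44] -> [-32, -14, 27, 49] -> [27, 49] -> [27, 49] -> 2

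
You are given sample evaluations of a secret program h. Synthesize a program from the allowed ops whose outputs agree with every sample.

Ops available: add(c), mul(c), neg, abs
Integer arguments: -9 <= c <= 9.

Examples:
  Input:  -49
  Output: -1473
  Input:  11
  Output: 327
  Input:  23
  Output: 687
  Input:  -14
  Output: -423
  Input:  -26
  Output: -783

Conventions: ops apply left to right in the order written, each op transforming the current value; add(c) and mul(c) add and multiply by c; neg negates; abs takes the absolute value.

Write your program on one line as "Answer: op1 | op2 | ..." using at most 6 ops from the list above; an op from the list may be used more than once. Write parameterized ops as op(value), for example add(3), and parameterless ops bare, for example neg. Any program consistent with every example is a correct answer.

neg | mul(6) | mul(5) | neg | add(-3)

Check, running the answer program on each example:
  -49 -> 49 -> 294 -> 1470 -> -1470 -> -1473
  11 -> -11 -> -66 -> -330 -> 330 -> 327
  23 -> -23 -> -138 -> -690 -> 690 -> 687
  -14 -> 14 -> 84 -> 420 -> -420 -> -423
  -26 -> 26 -> 156 -> 780 -> -780 -> -783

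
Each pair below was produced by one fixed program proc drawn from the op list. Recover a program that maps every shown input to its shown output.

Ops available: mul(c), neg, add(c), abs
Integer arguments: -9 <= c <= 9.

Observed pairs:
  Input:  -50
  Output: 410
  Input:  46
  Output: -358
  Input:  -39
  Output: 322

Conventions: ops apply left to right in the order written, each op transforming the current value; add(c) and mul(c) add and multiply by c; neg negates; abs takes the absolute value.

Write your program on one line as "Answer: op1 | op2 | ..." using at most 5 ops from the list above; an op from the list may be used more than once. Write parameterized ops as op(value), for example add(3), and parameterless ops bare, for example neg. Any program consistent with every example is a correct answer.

add(-2) | neg | mul(8) | add(-6)

Check, running the answer program on each example:
  -50 -> -52 -> 52 -> 416 -> 410
  46 -> 44 -> -44 -> -352 -> -358
  -39 -> -41 -> 41 -> 328 -> 322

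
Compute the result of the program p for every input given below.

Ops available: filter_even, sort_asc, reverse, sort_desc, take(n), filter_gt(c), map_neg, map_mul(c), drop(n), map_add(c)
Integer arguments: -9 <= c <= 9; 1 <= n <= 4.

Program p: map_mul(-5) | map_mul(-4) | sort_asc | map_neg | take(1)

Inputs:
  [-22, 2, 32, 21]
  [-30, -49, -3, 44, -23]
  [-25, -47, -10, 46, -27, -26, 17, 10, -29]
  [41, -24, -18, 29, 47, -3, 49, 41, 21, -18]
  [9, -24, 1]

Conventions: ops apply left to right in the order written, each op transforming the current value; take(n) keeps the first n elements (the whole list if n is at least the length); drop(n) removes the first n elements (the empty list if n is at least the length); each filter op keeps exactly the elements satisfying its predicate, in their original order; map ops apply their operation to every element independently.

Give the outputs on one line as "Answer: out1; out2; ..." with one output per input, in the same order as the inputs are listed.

[440]; [980]; [940]; [480]; [480]

Execution, op by op:
  [-22, 2, 32, 21] -> [110, -10, -160, -105] -> [-440, 40, 640, 420] -> [-440, 40, 420, 640] -> [440, -40, -420, -640] -> [440]
  [-30, -49, -3, 44, -23] -> [150, 245, 15, -220, 115] -> [-600, -980, -60, 880, -460] -> [-980, -600, -460, -60, 880] -> [980, 600, 460, 60, -880] -> [980]
  [-25, -47, -10, 46, -27, -26, 17, 10, -29] -> [125, 235, 50, -230, 135, 130, -85, -50, 145] -> [-500, -940, -200, 920, -540, -520, 340, 200, -580] -> [-940, -580, -540, -520, -500, -200, 200, 340, 920] -> [940, 580, 540, 520, 500, 200, -200, -340, -920] -> [940]
  [41, -24, -18, 29, 47, -3, 49, 41, 21, -18] -> [-205, 120, 90, -145, -235, 15, -245, -205, -105, 90] -> [820, -480, -360, 580, 940, -60, 980, 820, 420, -360] -> [-480, -360, -360, -60, 420, 580, 820, 820, 940, 980] -> [480, 360, 360, 60, -420, -580, -820, -820, -940, -980] -> [480]
  [9, -24, 1] -> [-45, 120, -5] -> [180, -480, 20] -> [-480, 20, 180] -> [480, -20, -180] -> [480]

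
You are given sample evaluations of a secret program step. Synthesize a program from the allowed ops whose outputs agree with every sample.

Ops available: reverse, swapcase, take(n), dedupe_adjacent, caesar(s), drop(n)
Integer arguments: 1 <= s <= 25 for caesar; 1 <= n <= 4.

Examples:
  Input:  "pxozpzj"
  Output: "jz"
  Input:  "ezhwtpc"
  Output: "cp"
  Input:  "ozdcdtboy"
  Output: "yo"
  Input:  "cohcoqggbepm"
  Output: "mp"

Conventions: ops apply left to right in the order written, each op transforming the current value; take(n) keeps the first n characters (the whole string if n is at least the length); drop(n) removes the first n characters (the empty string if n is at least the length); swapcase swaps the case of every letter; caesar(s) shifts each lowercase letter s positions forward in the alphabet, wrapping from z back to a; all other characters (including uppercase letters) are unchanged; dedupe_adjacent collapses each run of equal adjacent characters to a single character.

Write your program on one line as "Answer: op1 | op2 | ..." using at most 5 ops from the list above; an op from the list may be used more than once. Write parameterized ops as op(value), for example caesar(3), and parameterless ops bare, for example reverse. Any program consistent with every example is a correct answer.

reverse | swapcase | take(2) | swapcase

Check, running the answer program on each example:
  "pxozpzj" -> "jzpzoxp" -> "JZPZOXP" -> "JZ" -> "jz"
  "ezhwtpc" -> "cptwhze" -> "CPTWHZE" -> "CP" -> "cp"
  "ozdcdtboy" -> "yobtdcdzo" -> "YOBTDCDZO" -> "YO" -> "yo"
  "cohcoqggbepm" -> "mpebggqochoc" -> "MPEBGGQOCHOC" -> "MP" -> "mp"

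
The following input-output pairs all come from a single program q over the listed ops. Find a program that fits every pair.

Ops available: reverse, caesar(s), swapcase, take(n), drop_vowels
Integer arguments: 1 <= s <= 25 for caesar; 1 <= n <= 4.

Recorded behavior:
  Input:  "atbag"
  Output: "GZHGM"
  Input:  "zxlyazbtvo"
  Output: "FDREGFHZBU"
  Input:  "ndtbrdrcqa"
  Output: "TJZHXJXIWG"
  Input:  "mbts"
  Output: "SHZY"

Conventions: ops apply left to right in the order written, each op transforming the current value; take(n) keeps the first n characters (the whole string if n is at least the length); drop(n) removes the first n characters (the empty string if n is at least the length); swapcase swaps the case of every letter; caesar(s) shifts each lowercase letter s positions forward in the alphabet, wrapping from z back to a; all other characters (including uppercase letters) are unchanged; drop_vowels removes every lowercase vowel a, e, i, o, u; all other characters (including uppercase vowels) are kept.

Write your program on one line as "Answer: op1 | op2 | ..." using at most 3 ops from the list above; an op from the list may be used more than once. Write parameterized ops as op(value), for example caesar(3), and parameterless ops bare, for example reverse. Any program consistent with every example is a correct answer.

caesar(2) | caesar(4) | swapcase

Check, running the answer program on each example:
  "atbag" -> "cvdci" -> "gzhgm" -> "GZHGM"
  "zxlyazbtvo" -> "bznacbdvxq" -> "fdregfhzbu" -> "FDREGFHZBU"
  "ndtbrdrcqa" -> "pfvdtftesc" -> "tjzhxjxiwg" -> "TJZHXJXIWG"
  "mbts" -> "odvu" -> "shzy" -> "SHZY"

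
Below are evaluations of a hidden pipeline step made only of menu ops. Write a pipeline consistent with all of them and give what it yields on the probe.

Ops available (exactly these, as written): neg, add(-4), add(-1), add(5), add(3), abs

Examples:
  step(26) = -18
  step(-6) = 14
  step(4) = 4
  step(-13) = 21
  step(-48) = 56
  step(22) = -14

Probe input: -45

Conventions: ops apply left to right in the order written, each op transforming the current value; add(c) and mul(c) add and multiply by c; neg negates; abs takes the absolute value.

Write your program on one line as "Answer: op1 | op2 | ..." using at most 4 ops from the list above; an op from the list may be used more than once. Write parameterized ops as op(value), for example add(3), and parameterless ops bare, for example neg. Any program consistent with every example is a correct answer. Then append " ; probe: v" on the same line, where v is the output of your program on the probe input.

neg | add(5) | add(3) ; probe: 53

Check, running the answer program on each example:
  26 -> -26 -> -21 -> -18
  -6 -> 6 -> 11 -> 14
  4 -> -4 -> 1 -> 4
  -13 -> 13 -> 18 -> 21
  -48 -> 48 -> 53 -> 56
  22 -> -22 -> -17 -> -14
  probe: -45 -> 45 -> 50 -> 53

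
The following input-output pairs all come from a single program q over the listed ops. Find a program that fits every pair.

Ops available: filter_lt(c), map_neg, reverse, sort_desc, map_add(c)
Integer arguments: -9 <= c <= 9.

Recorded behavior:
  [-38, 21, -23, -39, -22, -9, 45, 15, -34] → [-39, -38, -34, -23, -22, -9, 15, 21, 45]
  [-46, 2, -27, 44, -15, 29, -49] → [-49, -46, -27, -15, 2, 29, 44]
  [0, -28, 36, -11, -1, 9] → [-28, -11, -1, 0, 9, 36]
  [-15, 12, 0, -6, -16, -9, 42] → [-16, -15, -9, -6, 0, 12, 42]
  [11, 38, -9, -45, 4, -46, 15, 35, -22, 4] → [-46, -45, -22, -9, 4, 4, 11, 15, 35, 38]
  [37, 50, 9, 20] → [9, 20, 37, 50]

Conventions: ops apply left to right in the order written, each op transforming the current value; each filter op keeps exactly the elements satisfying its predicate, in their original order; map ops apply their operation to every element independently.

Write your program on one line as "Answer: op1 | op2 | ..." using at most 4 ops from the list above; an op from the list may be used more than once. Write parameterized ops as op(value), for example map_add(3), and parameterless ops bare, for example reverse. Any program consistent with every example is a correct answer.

sort_desc | map_neg | sort_desc | map_neg

Check, running the answer program on each example:
  [-38, 21, -23, -39, -22, -9, 45, 15, -34] -> [45, 21, 15, -9, -22, -23, -34, -38, -39] -> [-45, -21, -15, 9, 22, 23, 34, 38, 39] -> [39, 38, 34, 23, 22, 9, -15, -21, -45] -> [-39, -38, -34, -23, -22, -9, 15, 21, 45]
  [-46, 2, -27, 44, -15, 29, -49] -> [44, 29, 2, -15, -27, -46, -49] -> [-44, -29, -2, 15, 27, 46, 49] -> [49, 46, 27, 15, -2, -29, -44] -> [-49, -46, -27, -15, 2, 29, 44]
  [0, -28, 36, -11, -1, 9] -> [36, 9, 0, -1, -11, -28] -> [-36, -9, 0, 1, 11, 28] -> [28, 11, 1, 0, -9, -36] -> [-28, -11, -1, 0, 9, 36]
  [-15, 12, 0, -6, -16, -9, 42] -> [42, 12, 0, -6, -9, -15, -16] -> [-42, -12, 0, 6, 9, 15, 16] -> [16, 15, 9, 6, 0, -12, -42] -> [-16, -15, -9, -6, 0, 12, 42]
  [11, 38, -9, -45, 4, -46, 15, 35, -22, 4] -> [38, 35, 15, 11, 4, 4, -9, -22, -45, -46] -> [-38, -35, -15, -11, -4, -4, 9, 22, 45, 46] -> [46, 45, 22, 9, -4, -4, -11, -15, -35, -38] -> [-46, -45, -22, -9, 4, 4, 11, 15, 35, 38]
  [37, 50, 9, 20] -> [50, 37, 20, 9] -> [-50, -37, -20, -9] -> [-9, -20, -37, -50] -> [9, 20, 37, 50]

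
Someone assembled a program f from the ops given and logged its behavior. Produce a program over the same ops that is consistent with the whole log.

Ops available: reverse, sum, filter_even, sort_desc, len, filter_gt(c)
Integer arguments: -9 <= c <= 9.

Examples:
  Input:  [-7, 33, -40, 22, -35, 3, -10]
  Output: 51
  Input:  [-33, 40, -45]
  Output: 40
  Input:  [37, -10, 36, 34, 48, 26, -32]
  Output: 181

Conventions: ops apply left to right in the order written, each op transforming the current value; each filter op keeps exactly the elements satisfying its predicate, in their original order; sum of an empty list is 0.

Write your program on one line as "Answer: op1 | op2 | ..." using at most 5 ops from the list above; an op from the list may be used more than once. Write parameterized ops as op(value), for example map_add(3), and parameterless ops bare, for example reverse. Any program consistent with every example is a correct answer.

sort_desc | reverse | filter_gt(-8) | sum

Check, running the answer program on each example:
  [-7, 33, -40, 22, -35, 3, -10] -> [33, 22, 3, -7, -10, -35, -40] -> [-40, -35, -10, -7, 3, 22, 33] -> [-7, 3, 22, 33] -> 51
  [-33, 40, -45] -> [40, -33, -45] -> [-45, -33, 40] -> [40] -> 40
  [37, -10, 36, 34, 48, 26, -32] -> [48, 37, 36, 34, 26, -10, -32] -> [-32, -10, 26, 34, 36, 37, 48] -> [26, 34, 36, 37, 48] -> 181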